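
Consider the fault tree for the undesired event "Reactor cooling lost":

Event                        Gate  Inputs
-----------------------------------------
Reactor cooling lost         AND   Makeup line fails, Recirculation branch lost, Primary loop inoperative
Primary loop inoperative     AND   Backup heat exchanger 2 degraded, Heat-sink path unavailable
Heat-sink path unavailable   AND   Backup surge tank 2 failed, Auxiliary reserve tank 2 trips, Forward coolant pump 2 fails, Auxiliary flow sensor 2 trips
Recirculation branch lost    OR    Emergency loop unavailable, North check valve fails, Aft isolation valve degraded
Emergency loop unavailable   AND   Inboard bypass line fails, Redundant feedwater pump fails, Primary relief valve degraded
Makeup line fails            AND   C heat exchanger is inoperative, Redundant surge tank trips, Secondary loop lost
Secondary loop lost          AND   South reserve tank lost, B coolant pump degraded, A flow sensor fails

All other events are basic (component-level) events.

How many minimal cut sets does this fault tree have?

Secondary loop lost [AND]: one cut set from each child combined → 1 × 1 × 1 = 1 cut set(s).
Makeup line fails [AND]: one cut set from each child combined → 1 × 1 × 1 = 1 cut set(s).
Emergency loop unavailable [AND]: one cut set from each child combined → 1 × 1 × 1 = 1 cut set(s).
Recirculation branch lost [OR]: union of children's cut sets → 3 cut set(s).
Heat-sink path unavailable [AND]: one cut set from each child combined → 1 × 1 × 1 × 1 = 1 cut set(s).
Primary loop inoperative [AND]: one cut set from each child combined → 1 × 1 = 1 cut set(s).
Reactor cooling lost [AND]: one cut set from each child combined → 1 × 3 × 1 = 3 cut set(s).
Minimal cut sets: {A flow sensor fails, Auxiliary flow sensor 2 trips, Auxiliary reserve tank 2 trips, B coolant pump degraded, Backup heat exchanger 2 degraded, Backup surge tank 2 failed, C heat exchanger is inoperative, Forward coolant pump 2 fails, Inboard bypass line fails, Primary relief valve degraded, Redundant feedwater pump fails, Redundant surge tank trips, South reserve tank lost}; {A flow sensor fails, Auxiliary flow sensor 2 trips, Auxiliary reserve tank 2 trips, B coolant pump degraded, Backup heat exchanger 2 degraded, Backup surge tank 2 failed, C heat exchanger is inoperative, Forward coolant pump 2 fails, North check valve fails, Redundant surge tank trips, South reserve tank lost}; {A flow sensor fails, Aft isolation valve degraded, Auxiliary flow sensor 2 trips, Auxiliary reserve tank 2 trips, B coolant pump degraded, Backup heat exchanger 2 degraded, Backup surge tank 2 failed, C heat exchanger is inoperative, Forward coolant pump 2 fails, Redundant surge tank trips, South reserve tank lost}.

3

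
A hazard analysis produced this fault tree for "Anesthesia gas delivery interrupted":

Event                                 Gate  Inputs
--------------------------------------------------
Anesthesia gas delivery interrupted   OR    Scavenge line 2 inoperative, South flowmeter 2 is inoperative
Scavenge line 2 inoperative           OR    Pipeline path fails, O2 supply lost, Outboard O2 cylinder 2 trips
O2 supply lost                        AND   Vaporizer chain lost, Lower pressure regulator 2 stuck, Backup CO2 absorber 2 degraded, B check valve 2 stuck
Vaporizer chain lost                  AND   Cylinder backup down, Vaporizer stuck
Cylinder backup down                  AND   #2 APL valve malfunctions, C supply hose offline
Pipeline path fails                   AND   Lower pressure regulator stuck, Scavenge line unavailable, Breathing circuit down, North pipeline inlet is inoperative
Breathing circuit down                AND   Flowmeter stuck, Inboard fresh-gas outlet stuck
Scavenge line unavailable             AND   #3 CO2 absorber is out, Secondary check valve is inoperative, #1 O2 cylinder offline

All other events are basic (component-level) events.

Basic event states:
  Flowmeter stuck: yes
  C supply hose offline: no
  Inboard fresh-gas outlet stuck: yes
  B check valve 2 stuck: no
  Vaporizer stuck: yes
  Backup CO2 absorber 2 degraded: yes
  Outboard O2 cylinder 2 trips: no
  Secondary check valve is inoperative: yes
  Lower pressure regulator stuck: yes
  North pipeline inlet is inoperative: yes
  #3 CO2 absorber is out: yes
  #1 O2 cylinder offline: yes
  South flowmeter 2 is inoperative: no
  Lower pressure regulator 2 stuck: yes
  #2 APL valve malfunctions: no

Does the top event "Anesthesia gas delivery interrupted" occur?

Scavenge line unavailable [AND]: #3 CO2 absorber is out=occurs, Secondary check valve is inoperative=occurs, #1 O2 cylinder offline=occurs → all inputs occur → occurs.
Breathing circuit down [AND]: Flowmeter stuck=occurs, Inboard fresh-gas outlet stuck=occurs → all inputs occur → occurs.
Pipeline path fails [AND]: Lower pressure regulator stuck=occurs, Scavenge line unavailable=occurs, Breathing circuit down=occurs, North pipeline inlet is inoperative=occurs → all inputs occur → occurs.
Cylinder backup down [AND]: #2 APL valve malfunctions=not, C supply hose offline=not → not all inputs occur → does not occur.
Vaporizer chain lost [AND]: Cylinder backup down=not, Vaporizer stuck=occurs → not all inputs occur → does not occur.
O2 supply lost [AND]: Vaporizer chain lost=not, Lower pressure regulator 2 stuck=occurs, Backup CO2 absorber 2 degraded=occurs, B check valve 2 stuck=not → not all inputs occur → does not occur.
Scavenge line 2 inoperative [OR]: Pipeline path fails=occurs, O2 supply lost=not, Outboard O2 cylinder 2 trips=not → at least one input occurs → occurs.
Anesthesia gas delivery interrupted [OR]: Scavenge line 2 inoperative=occurs, South flowmeter 2 is inoperative=not → at least one input occurs → occurs.

Yes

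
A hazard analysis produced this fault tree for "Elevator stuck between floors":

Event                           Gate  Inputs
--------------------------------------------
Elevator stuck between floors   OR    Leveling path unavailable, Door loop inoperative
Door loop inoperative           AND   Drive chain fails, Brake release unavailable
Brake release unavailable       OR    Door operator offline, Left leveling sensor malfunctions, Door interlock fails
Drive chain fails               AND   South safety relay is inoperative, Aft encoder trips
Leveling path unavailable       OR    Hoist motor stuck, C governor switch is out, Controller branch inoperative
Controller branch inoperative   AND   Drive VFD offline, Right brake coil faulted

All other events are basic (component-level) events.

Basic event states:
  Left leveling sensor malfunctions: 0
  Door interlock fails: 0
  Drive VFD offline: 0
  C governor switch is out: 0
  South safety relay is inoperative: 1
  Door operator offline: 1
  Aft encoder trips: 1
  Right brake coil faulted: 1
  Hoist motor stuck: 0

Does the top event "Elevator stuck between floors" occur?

Yes

Controller branch inoperative [AND]: Drive VFD offline=not, Right brake coil faulted=occurs → not all inputs occur → does not occur.
Leveling path unavailable [OR]: Hoist motor stuck=not, C governor switch is out=not, Controller branch inoperative=not → no input occurs → does not occur.
Drive chain fails [AND]: South safety relay is inoperative=occurs, Aft encoder trips=occurs → all inputs occur → occurs.
Brake release unavailable [OR]: Door operator offline=occurs, Left leveling sensor malfunctions=not, Door interlock fails=not → at least one input occurs → occurs.
Door loop inoperative [AND]: Drive chain fails=occurs, Brake release unavailable=occurs → all inputs occur → occurs.
Elevator stuck between floors [OR]: Leveling path unavailable=not, Door loop inoperative=occurs → at least one input occurs → occurs.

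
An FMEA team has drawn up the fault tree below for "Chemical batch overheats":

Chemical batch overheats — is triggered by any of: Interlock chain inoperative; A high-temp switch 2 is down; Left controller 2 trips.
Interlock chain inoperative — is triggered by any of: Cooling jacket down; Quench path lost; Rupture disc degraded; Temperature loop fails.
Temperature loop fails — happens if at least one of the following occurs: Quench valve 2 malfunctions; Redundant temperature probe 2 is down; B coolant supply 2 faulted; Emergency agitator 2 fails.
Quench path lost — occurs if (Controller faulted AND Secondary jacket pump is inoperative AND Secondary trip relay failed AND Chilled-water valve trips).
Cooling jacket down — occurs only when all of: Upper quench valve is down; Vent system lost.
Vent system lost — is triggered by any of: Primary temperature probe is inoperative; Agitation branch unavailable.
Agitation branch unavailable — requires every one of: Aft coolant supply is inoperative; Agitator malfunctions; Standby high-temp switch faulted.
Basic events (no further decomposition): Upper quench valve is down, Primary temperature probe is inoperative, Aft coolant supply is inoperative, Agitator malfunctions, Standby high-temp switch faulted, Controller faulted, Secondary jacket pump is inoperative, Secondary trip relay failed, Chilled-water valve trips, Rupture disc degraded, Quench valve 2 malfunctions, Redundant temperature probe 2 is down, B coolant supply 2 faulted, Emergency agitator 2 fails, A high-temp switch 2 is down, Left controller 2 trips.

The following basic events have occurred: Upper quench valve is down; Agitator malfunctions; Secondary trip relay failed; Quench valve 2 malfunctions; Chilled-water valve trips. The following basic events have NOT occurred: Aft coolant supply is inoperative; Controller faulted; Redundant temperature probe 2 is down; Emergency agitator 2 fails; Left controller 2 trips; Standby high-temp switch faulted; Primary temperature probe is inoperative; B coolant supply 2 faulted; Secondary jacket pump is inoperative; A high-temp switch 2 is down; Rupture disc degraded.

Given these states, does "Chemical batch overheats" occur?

Yes

Agitation branch unavailable [AND]: Aft coolant supply is inoperative=not, Agitator malfunctions=occurs, Standby high-temp switch faulted=not → not all inputs occur → does not occur.
Vent system lost [OR]: Primary temperature probe is inoperative=not, Agitation branch unavailable=not → no input occurs → does not occur.
Cooling jacket down [AND]: Upper quench valve is down=occurs, Vent system lost=not → not all inputs occur → does not occur.
Quench path lost [AND]: Controller faulted=not, Secondary jacket pump is inoperative=not, Secondary trip relay failed=occurs, Chilled-water valve trips=occurs → not all inputs occur → does not occur.
Temperature loop fails [OR]: Quench valve 2 malfunctions=occurs, Redundant temperature probe 2 is down=not, B coolant supply 2 faulted=not, Emergency agitator 2 fails=not → at least one input occurs → occurs.
Interlock chain inoperative [OR]: Cooling jacket down=not, Quench path lost=not, Rupture disc degraded=not, Temperature loop fails=occurs → at least one input occurs → occurs.
Chemical batch overheats [OR]: Interlock chain inoperative=occurs, A high-temp switch 2 is down=not, Left controller 2 trips=not → at least one input occurs → occurs.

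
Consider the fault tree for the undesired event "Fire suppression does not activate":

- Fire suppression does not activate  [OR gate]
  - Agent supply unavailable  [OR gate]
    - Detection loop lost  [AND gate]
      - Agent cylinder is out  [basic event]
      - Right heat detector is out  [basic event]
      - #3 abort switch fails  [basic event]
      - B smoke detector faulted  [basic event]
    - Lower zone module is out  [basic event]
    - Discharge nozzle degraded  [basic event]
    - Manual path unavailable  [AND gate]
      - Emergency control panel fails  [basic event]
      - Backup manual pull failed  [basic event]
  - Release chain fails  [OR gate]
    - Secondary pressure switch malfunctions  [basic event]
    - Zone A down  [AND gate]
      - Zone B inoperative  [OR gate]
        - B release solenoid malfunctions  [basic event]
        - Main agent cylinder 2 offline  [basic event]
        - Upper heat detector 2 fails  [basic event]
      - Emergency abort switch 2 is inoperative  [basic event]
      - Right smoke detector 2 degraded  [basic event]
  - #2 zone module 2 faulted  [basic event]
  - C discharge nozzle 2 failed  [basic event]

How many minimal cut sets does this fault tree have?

10

Detection loop lost [AND]: one cut set from each child combined → 1 × 1 × 1 × 1 = 1 cut set(s).
Manual path unavailable [AND]: one cut set from each child combined → 1 × 1 = 1 cut set(s).
Agent supply unavailable [OR]: union of children's cut sets → 4 cut set(s).
Zone B inoperative [OR]: union of children's cut sets → 3 cut set(s).
Zone A down [AND]: one cut set from each child combined → 3 × 1 × 1 = 3 cut set(s).
Release chain fails [OR]: union of children's cut sets → 4 cut set(s).
Fire suppression does not activate [OR]: union of children's cut sets → 10 cut set(s).
Minimal cut sets: {#3 abort switch fails, Agent cylinder is out, B smoke detector faulted, Right heat detector is out}; {Lower zone module is out}; {Discharge nozzle degraded}; {Backup manual pull failed, Emergency control panel fails}; {Secondary pressure switch malfunctions}; {B release solenoid malfunctions, Emergency abort switch 2 is inoperative, Right smoke detector 2 degraded}; {Emergency abort switch 2 is inoperative, Main agent cylinder 2 offline, Right smoke detector 2 degraded}; {Emergency abort switch 2 is inoperative, Right smoke detector 2 degraded, Upper heat detector 2 fails}; {#2 zone module 2 faulted}; {C discharge nozzle 2 failed}.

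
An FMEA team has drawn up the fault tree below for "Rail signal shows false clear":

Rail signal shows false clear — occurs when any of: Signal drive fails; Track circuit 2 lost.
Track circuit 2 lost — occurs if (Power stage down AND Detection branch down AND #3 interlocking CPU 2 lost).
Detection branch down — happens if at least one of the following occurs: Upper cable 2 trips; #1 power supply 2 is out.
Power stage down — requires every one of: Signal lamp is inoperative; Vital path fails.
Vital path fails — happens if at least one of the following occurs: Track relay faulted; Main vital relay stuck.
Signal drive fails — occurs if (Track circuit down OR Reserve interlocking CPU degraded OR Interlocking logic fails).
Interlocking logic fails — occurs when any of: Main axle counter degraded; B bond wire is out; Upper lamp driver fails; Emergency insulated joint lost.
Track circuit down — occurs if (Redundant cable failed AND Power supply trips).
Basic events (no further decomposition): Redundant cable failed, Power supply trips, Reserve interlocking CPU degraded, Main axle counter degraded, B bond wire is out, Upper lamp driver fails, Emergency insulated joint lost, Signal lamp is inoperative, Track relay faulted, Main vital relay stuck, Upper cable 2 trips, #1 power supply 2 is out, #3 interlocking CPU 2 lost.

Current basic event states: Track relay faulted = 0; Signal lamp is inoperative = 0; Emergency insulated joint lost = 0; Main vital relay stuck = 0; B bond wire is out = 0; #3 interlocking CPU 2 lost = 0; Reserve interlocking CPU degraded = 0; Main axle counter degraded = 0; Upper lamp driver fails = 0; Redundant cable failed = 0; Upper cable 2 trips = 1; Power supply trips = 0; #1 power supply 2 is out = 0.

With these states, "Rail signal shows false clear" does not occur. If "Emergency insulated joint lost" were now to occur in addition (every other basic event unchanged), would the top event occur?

Counterfactual: set "Emergency insulated joint lost" to occurred.
Track circuit down [AND]: Redundant cable failed=not, Power supply trips=not → not all inputs occur → does not occur.
Interlocking logic fails [OR]: Main axle counter degraded=not, B bond wire is out=not, Upper lamp driver fails=not, Emergency insulated joint lost=occurs → at least one input occurs → occurs.
Signal drive fails [OR]: Track circuit down=not, Reserve interlocking CPU degraded=not, Interlocking logic fails=occurs → at least one input occurs → occurs.
Vital path fails [OR]: Track relay faulted=not, Main vital relay stuck=not → no input occurs → does not occur.
Power stage down [AND]: Signal lamp is inoperative=not, Vital path fails=not → not all inputs occur → does not occur.
Detection branch down [OR]: Upper cable 2 trips=occurs, #1 power supply 2 is out=not → at least one input occurs → occurs.
Track circuit 2 lost [AND]: Power stage down=not, Detection branch down=occurs, #3 interlocking CPU 2 lost=not → not all inputs occur → does not occur.
Rail signal shows false clear [OR]: Signal drive fails=occurs, Track circuit 2 lost=not → at least one input occurs → occurs.

Yes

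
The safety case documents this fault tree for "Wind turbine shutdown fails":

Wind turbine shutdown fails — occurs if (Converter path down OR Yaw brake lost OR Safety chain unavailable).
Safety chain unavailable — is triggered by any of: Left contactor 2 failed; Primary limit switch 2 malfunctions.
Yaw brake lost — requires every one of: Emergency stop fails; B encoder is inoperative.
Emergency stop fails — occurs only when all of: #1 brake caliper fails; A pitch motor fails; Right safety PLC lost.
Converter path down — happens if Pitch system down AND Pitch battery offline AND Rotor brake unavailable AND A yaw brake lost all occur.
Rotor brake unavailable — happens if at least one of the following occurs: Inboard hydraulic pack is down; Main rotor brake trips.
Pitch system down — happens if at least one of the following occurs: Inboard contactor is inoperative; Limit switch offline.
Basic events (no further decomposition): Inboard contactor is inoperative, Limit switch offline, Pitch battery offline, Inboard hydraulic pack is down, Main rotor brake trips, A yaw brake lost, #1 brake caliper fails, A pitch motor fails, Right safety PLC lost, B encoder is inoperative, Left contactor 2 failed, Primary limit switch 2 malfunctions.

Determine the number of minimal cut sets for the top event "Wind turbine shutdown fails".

7

Pitch system down [OR]: union of children's cut sets → 2 cut set(s).
Rotor brake unavailable [OR]: union of children's cut sets → 2 cut set(s).
Converter path down [AND]: one cut set from each child combined → 2 × 1 × 2 × 1 = 4 cut set(s).
Emergency stop fails [AND]: one cut set from each child combined → 1 × 1 × 1 = 1 cut set(s).
Yaw brake lost [AND]: one cut set from each child combined → 1 × 1 = 1 cut set(s).
Safety chain unavailable [OR]: union of children's cut sets → 2 cut set(s).
Wind turbine shutdown fails [OR]: union of children's cut sets → 7 cut set(s).
Minimal cut sets: {A yaw brake lost, Inboard contactor is inoperative, Inboard hydraulic pack is down, Pitch battery offline}; {A yaw brake lost, Inboard contactor is inoperative, Main rotor brake trips, Pitch battery offline}; {A yaw brake lost, Inboard hydraulic pack is down, Limit switch offline, Pitch battery offline}; {A yaw brake lost, Limit switch offline, Main rotor brake trips, Pitch battery offline}; {#1 brake caliper fails, A pitch motor fails, B encoder is inoperative, Right safety PLC lost}; {Left contactor 2 failed}; {Primary limit switch 2 malfunctions}.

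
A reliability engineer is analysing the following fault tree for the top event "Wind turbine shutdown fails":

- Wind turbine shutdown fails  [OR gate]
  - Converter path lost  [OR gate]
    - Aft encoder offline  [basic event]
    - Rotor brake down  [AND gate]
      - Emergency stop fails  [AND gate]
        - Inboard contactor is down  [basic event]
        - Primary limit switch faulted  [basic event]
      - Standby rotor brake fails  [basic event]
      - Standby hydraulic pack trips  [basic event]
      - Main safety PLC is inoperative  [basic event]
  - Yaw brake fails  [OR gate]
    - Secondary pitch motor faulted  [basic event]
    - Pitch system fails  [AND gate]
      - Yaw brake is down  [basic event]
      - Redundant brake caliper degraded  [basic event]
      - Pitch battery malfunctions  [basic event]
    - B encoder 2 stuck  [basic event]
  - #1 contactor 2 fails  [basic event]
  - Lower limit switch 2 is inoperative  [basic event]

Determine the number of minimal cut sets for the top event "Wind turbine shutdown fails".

Emergency stop fails [AND]: one cut set from each child combined → 1 × 1 = 1 cut set(s).
Rotor brake down [AND]: one cut set from each child combined → 1 × 1 × 1 × 1 = 1 cut set(s).
Converter path lost [OR]: union of children's cut sets → 2 cut set(s).
Pitch system fails [AND]: one cut set from each child combined → 1 × 1 × 1 = 1 cut set(s).
Yaw brake fails [OR]: union of children's cut sets → 3 cut set(s).
Wind turbine shutdown fails [OR]: union of children's cut sets → 7 cut set(s).
Minimal cut sets: {Aft encoder offline}; {Inboard contactor is down, Main safety PLC is inoperative, Primary limit switch faulted, Standby hydraulic pack trips, Standby rotor brake fails}; {Secondary pitch motor faulted}; {Pitch battery malfunctions, Redundant brake caliper degraded, Yaw brake is down}; {B encoder 2 stuck}; {#1 contactor 2 fails}; {Lower limit switch 2 is inoperative}.

7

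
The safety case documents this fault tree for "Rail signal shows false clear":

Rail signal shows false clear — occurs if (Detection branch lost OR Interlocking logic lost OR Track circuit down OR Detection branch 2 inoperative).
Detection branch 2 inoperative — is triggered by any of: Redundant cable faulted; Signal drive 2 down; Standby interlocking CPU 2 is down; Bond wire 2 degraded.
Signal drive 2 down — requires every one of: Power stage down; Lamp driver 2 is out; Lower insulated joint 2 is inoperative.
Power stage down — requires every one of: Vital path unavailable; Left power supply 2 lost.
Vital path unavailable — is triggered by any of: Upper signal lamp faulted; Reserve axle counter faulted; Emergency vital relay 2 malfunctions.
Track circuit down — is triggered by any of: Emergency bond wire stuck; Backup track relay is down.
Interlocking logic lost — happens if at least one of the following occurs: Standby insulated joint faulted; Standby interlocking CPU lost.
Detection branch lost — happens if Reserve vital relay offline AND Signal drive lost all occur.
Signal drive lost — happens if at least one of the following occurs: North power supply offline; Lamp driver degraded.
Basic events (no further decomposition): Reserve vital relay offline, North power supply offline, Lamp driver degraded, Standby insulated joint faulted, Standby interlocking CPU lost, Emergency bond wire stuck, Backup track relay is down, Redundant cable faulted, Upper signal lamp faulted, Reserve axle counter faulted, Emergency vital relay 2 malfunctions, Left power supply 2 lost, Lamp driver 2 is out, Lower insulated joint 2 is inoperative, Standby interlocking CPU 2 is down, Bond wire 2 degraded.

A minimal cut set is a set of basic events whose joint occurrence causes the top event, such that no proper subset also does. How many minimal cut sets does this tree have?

12

Signal drive lost [OR]: union of children's cut sets → 2 cut set(s).
Detection branch lost [AND]: one cut set from each child combined → 1 × 2 = 2 cut set(s).
Interlocking logic lost [OR]: union of children's cut sets → 2 cut set(s).
Track circuit down [OR]: union of children's cut sets → 2 cut set(s).
Vital path unavailable [OR]: union of children's cut sets → 3 cut set(s).
Power stage down [AND]: one cut set from each child combined → 3 × 1 = 3 cut set(s).
Signal drive 2 down [AND]: one cut set from each child combined → 3 × 1 × 1 = 3 cut set(s).
Detection branch 2 inoperative [OR]: union of children's cut sets → 6 cut set(s).
Rail signal shows false clear [OR]: union of children's cut sets → 12 cut set(s).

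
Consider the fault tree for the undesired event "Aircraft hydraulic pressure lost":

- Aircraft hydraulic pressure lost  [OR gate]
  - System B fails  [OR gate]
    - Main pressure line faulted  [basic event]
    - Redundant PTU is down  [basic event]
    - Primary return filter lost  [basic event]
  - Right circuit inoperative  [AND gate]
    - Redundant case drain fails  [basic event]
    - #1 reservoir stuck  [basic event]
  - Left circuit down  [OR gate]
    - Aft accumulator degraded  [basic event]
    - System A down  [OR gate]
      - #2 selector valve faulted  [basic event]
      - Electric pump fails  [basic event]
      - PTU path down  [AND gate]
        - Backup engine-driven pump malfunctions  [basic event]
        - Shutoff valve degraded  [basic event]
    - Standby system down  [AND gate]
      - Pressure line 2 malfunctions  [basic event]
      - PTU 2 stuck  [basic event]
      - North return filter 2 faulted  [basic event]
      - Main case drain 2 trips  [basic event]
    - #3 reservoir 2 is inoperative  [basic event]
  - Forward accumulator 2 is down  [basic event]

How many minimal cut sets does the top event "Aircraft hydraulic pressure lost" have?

11

System B fails [OR]: union of children's cut sets → 3 cut set(s).
Right circuit inoperative [AND]: one cut set from each child combined → 1 × 1 = 1 cut set(s).
PTU path down [AND]: one cut set from each child combined → 1 × 1 = 1 cut set(s).
System A down [OR]: union of children's cut sets → 3 cut set(s).
Standby system down [AND]: one cut set from each child combined → 1 × 1 × 1 × 1 = 1 cut set(s).
Left circuit down [OR]: union of children's cut sets → 6 cut set(s).
Aircraft hydraulic pressure lost [OR]: union of children's cut sets → 11 cut set(s).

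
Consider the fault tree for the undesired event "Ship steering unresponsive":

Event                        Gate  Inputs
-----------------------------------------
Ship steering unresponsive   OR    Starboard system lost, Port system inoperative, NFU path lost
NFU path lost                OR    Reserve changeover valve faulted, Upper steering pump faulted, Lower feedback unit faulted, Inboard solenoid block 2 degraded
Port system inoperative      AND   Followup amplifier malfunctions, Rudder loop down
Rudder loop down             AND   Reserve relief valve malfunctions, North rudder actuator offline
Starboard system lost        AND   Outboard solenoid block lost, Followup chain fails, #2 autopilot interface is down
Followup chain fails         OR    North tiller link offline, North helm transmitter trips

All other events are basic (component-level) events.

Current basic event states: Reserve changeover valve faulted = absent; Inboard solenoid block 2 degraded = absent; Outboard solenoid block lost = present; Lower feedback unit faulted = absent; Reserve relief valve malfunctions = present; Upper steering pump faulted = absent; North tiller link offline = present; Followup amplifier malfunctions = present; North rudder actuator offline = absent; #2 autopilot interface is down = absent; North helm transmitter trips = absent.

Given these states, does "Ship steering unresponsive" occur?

No

Followup chain fails [OR]: North tiller link offline=occurs, North helm transmitter trips=not → at least one input occurs → occurs.
Starboard system lost [AND]: Outboard solenoid block lost=occurs, Followup chain fails=occurs, #2 autopilot interface is down=not → not all inputs occur → does not occur.
Rudder loop down [AND]: Reserve relief valve malfunctions=occurs, North rudder actuator offline=not → not all inputs occur → does not occur.
Port system inoperative [AND]: Followup amplifier malfunctions=occurs, Rudder loop down=not → not all inputs occur → does not occur.
NFU path lost [OR]: Reserve changeover valve faulted=not, Upper steering pump faulted=not, Lower feedback unit faulted=not, Inboard solenoid block 2 degraded=not → no input occurs → does not occur.
Ship steering unresponsive [OR]: Starboard system lost=not, Port system inoperative=not, NFU path lost=not → no input occurs → does not occur.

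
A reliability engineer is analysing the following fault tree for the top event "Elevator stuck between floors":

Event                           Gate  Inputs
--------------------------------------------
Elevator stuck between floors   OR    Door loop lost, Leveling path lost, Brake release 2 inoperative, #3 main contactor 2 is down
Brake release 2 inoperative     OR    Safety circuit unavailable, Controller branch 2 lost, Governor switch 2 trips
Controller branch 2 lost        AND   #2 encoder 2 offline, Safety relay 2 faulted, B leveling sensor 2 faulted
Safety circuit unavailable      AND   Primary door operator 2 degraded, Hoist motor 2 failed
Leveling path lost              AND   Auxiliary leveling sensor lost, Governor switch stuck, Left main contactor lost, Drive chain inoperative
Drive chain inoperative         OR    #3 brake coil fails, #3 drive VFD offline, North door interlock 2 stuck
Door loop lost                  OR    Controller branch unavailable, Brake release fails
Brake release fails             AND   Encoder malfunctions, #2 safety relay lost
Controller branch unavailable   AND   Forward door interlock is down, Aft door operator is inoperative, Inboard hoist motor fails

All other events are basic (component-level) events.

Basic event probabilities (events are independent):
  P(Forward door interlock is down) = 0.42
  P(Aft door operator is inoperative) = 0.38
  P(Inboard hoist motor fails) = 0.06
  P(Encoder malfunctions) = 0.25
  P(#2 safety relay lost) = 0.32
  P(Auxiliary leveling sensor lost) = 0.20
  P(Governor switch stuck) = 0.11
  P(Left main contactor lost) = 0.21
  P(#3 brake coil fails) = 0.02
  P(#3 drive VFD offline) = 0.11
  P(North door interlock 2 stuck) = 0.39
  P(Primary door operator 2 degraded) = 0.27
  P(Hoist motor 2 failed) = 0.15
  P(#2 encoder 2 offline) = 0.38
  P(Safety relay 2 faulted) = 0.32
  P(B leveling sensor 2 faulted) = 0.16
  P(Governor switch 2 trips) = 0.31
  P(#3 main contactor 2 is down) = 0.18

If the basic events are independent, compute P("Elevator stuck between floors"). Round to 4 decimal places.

0.5160

P(Controller branch unavailable) [AND] = 0.42 × 0.38 × 0.06 = 0.009576
P(Brake release fails) [AND] = 0.25 × 0.32 = 0.080000
P(Door loop lost) [OR] = 1 − (1−0.009576) × (1−0.080000) = 0.088810
P(Drive chain inoperative) [OR] = 1 − (1−0.02) × (1−0.11) × (1−0.39) = 0.467958
P(Leveling path lost) [AND] = 0.20 × 0.11 × 0.21 × 0.467958 = 0.002162
P(Safety circuit unavailable) [AND] = 0.27 × 0.15 = 0.040500
P(Controller branch 2 lost) [AND] = 0.38 × 0.32 × 0.16 = 0.019456
P(Brake release 2 inoperative) [OR] = 1 − (1−0.040500) × (1−0.019456) × (1−0.31) = 0.350826
P(Elevator stuck between floors) [OR] = 1 − (1−0.088810) × (1−0.002162) × (1−0.350826) × (1−0.18) = 0.516002
Rounded to 4 decimal places: P(Elevator stuck between floors) ≈ 0.5160.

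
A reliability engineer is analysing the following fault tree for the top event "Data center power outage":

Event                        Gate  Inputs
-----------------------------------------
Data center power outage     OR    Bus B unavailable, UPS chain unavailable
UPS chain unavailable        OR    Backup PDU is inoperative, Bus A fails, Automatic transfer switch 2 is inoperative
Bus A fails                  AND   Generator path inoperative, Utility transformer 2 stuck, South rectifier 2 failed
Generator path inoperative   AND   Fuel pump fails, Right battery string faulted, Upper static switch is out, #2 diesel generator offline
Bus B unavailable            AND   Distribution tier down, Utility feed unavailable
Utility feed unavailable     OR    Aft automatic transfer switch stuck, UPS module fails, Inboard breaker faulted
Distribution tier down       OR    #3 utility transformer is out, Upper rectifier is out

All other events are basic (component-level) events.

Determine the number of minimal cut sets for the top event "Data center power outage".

9

Distribution tier down [OR]: union of children's cut sets → 2 cut set(s).
Utility feed unavailable [OR]: union of children's cut sets → 3 cut set(s).
Bus B unavailable [AND]: one cut set from each child combined → 2 × 3 = 6 cut set(s).
Generator path inoperative [AND]: one cut set from each child combined → 1 × 1 × 1 × 1 = 1 cut set(s).
Bus A fails [AND]: one cut set from each child combined → 1 × 1 × 1 = 1 cut set(s).
UPS chain unavailable [OR]: union of children's cut sets → 3 cut set(s).
Data center power outage [OR]: union of children's cut sets → 9 cut set(s).
Minimal cut sets: {#3 utility transformer is out, Aft automatic transfer switch stuck}; {#3 utility transformer is out, UPS module fails}; {#3 utility transformer is out, Inboard breaker faulted}; {Aft automatic transfer switch stuck, Upper rectifier is out}; {UPS module fails, Upper rectifier is out}; {Inboard breaker faulted, Upper rectifier is out}; {Backup PDU is inoperative}; {#2 diesel generator offline, Fuel pump fails, Right battery string faulted, South rectifier 2 failed, Upper static switch is out, Utility transformer 2 stuck}; {Automatic transfer switch 2 is inoperative}.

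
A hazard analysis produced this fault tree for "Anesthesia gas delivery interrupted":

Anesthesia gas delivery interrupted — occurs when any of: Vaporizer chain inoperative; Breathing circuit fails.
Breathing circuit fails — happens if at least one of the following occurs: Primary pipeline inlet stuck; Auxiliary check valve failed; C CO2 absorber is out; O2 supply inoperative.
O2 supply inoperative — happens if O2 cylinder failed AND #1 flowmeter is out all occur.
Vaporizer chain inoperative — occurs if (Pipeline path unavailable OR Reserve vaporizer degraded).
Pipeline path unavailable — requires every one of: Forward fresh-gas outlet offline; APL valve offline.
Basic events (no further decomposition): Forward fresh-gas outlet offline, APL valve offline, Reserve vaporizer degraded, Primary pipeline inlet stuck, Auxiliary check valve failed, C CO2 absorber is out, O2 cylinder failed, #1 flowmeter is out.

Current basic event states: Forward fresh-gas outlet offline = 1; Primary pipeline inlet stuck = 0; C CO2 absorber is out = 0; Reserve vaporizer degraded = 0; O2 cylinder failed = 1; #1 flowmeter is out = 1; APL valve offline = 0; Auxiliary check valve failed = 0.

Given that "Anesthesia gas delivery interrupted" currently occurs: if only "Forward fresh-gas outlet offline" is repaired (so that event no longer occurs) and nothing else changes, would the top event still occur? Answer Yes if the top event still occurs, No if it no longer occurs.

Counterfactual: set "Forward fresh-gas outlet offline" to not occurred.
Pipeline path unavailable [AND]: Forward fresh-gas outlet offline=not, APL valve offline=not → not all inputs occur → does not occur.
Vaporizer chain inoperative [OR]: Pipeline path unavailable=not, Reserve vaporizer degraded=not → no input occurs → does not occur.
O2 supply inoperative [AND]: O2 cylinder failed=occurs, #1 flowmeter is out=occurs → all inputs occur → occurs.
Breathing circuit fails [OR]: Primary pipeline inlet stuck=not, Auxiliary check valve failed=not, C CO2 absorber is out=not, O2 supply inoperative=occurs → at least one input occurs → occurs.
Anesthesia gas delivery interrupted [OR]: Vaporizer chain inoperative=not, Breathing circuit fails=occurs → at least one input occurs → occurs.

Yes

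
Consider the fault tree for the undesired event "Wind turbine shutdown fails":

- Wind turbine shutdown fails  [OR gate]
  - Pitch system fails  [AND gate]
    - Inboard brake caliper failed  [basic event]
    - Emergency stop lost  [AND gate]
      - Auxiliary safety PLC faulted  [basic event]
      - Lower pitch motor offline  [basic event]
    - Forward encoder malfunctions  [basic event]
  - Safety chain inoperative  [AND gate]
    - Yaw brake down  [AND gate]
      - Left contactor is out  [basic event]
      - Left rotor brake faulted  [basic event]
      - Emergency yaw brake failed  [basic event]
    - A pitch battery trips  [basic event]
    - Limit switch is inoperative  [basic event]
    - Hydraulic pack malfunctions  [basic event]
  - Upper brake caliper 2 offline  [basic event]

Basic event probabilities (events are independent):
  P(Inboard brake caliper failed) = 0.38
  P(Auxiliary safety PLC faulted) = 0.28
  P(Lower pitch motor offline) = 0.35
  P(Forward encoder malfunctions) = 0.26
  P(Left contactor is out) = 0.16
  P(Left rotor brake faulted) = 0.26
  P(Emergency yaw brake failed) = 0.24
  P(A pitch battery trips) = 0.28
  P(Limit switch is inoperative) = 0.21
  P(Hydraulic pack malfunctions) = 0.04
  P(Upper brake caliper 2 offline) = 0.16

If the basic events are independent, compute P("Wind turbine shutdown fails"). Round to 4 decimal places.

P(Emergency stop lost) [AND] = 0.28 × 0.35 = 0.098000
P(Pitch system fails) [AND] = 0.38 × 0.098000 × 0.26 = 0.009682
P(Yaw brake down) [AND] = 0.16 × 0.26 × 0.24 = 0.009984
P(Safety chain inoperative) [AND] = 0.009984 × 0.28 × 0.21 × 0.04 = 0.000023
P(Wind turbine shutdown fails) [OR] = 1 − (1−0.009682) × (1−0.000023) × (1−0.16) = 0.168152
Rounded to 4 decimal places: P(Wind turbine shutdown fails) ≈ 0.1682.

0.1682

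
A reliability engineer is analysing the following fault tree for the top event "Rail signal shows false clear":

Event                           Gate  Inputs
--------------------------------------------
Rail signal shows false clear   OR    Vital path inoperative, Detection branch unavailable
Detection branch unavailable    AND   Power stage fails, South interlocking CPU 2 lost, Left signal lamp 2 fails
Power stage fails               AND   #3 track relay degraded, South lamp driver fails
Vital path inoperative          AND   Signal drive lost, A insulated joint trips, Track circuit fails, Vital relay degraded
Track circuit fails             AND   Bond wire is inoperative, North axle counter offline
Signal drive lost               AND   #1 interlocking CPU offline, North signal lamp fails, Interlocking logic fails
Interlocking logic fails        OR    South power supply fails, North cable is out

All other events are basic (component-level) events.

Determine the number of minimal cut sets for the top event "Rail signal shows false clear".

Interlocking logic fails [OR]: union of children's cut sets → 2 cut set(s).
Signal drive lost [AND]: one cut set from each child combined → 1 × 1 × 2 = 2 cut set(s).
Track circuit fails [AND]: one cut set from each child combined → 1 × 1 = 1 cut set(s).
Vital path inoperative [AND]: one cut set from each child combined → 2 × 1 × 1 × 1 = 2 cut set(s).
Power stage fails [AND]: one cut set from each child combined → 1 × 1 = 1 cut set(s).
Detection branch unavailable [AND]: one cut set from each child combined → 1 × 1 × 1 = 1 cut set(s).
Rail signal shows false clear [OR]: union of children's cut sets → 3 cut set(s).
Minimal cut sets: {#1 interlocking CPU offline, A insulated joint trips, Bond wire is inoperative, North axle counter offline, North signal lamp fails, South power supply fails, Vital relay degraded}; {#1 interlocking CPU offline, A insulated joint trips, Bond wire is inoperative, North axle counter offline, North cable is out, North signal lamp fails, Vital relay degraded}; {#3 track relay degraded, Left signal lamp 2 fails, South interlocking CPU 2 lost, South lamp driver fails}.

3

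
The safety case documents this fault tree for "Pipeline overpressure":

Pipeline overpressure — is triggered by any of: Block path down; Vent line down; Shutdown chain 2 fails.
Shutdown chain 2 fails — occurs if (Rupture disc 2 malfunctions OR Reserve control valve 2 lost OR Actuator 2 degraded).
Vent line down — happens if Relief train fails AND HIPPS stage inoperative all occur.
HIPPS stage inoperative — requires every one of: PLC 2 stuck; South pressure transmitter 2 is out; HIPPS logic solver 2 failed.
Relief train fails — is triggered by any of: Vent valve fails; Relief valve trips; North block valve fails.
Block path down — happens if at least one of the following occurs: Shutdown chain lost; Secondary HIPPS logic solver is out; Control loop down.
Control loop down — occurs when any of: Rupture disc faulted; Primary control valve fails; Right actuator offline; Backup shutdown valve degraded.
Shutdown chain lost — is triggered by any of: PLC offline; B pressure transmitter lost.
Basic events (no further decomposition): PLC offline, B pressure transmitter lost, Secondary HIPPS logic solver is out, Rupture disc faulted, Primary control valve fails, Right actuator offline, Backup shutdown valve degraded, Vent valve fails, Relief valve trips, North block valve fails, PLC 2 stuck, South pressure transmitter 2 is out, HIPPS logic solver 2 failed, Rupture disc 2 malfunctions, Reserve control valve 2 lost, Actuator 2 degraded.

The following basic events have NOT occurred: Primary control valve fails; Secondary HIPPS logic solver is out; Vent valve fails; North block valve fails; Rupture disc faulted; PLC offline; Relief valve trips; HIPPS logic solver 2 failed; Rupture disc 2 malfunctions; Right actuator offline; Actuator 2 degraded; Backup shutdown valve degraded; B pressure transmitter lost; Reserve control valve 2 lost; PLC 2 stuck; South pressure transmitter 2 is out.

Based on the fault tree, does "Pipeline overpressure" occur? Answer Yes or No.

Shutdown chain lost [OR]: PLC offline=not, B pressure transmitter lost=not → no input occurs → does not occur.
Control loop down [OR]: Rupture disc faulted=not, Primary control valve fails=not, Right actuator offline=not, Backup shutdown valve degraded=not → no input occurs → does not occur.
Block path down [OR]: Shutdown chain lost=not, Secondary HIPPS logic solver is out=not, Control loop down=not → no input occurs → does not occur.
Relief train fails [OR]: Vent valve fails=not, Relief valve trips=not, North block valve fails=not → no input occurs → does not occur.
HIPPS stage inoperative [AND]: PLC 2 stuck=not, South pressure transmitter 2 is out=not, HIPPS logic solver 2 failed=not → not all inputs occur → does not occur.
Vent line down [AND]: Relief train fails=not, HIPPS stage inoperative=not → not all inputs occur → does not occur.
Shutdown chain 2 fails [OR]: Rupture disc 2 malfunctions=not, Reserve control valve 2 lost=not, Actuator 2 degraded=not → no input occurs → does not occur.
Pipeline overpressure [OR]: Block path down=not, Vent line down=not, Shutdown chain 2 fails=not → no input occurs → does not occur.

No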